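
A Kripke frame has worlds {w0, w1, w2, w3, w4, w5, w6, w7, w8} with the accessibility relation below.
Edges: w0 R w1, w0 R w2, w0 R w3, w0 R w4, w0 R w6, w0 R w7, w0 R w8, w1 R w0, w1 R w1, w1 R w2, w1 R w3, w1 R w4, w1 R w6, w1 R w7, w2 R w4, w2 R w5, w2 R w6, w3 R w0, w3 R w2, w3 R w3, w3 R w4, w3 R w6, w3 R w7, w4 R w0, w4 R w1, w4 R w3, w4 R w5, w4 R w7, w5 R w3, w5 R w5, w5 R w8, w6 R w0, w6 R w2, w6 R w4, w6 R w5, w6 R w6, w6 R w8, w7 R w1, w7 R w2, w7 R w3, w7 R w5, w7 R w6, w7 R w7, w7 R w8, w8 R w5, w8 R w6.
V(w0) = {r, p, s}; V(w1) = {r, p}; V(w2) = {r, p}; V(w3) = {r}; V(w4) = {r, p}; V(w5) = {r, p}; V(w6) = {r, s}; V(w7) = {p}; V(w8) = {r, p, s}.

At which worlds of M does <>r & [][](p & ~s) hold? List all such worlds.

none

Let φ = <>r & [][](p & ~s). Evaluate φ at each world:
  w0 (successors {w1, w2, w3, w4, w6, w7, w8}): φ is false.
  w1 (successors {w0, w1, w2, w3, w4, w6, w7}): φ is false.
  w2 (successors {w4, w5, w6}): φ is false.
  w3 (successors {w0, w2, w3, w4, w6, w7}): φ is false.
  w4 (successors {w0, w1, w3, w5, w7}): φ is false.
  w5 (successors {w3, w5, w8}): φ is false.
  w6 (successors {w0, w2, w4, w5, w6, w8}): φ is false.
  w7 (successors {w1, w2, w3, w5, w6, w7, w8}): φ is false.
  w8 (successors {w5, w6}): φ is false.
For instance, at w0:
  At w0: <>r is true, [][](p & ~s) is false, so <>r & [][](p & ~s) is false.
    At w0: <>r requires r at some successor in {w1, w2, w3, w4, w6, w7, w8}.
      r holds at w1, so <>r is true at w0.
    At w0: [][](p & ~s) requires [](p & ~s) at every successor {w1, w2, w3, w4, w6, w7, w8}.
      [](p & ~s) fails at w1, so [][](p & ~s) is false at w0.
Satisfying worlds: none.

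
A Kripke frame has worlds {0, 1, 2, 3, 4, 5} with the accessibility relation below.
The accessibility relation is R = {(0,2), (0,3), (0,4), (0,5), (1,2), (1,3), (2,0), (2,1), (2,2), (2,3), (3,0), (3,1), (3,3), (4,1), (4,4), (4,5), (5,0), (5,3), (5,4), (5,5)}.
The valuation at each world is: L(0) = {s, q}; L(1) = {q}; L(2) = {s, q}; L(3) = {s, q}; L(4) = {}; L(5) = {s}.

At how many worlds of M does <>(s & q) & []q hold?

3

Recall that []ψ holds at a world iff ψ holds at every accessible world, and <>ψ holds iff ψ holds at some accessible world.
Let φ = <>(s & q) & []q. Evaluate φ at each world:
  0 (successors {2, 3, 4, 5}): φ is false.
  1 (successors {2, 3}): φ is true.
  2 (successors {0, 1, 2, 3}): φ is true.
  3 (successors {0, 1, 3}): φ is true.
  4 (successors {1, 4, 5}): φ is false.
  5 (successors {0, 3, 4, 5}): φ is false.
For instance, at 5:
  At 5: <>(s & q) is true, []q is false, so <>(s & q) & []q is false.
    At 5: <>(s & q) requires s & q at some successor in {0, 3, 4, 5}.
      s & q holds at 0, so <>(s & q) is true at 5.
    At 5: []q requires q at every successor {0, 3, 4, 5}.
      q fails at 4, so []q is false at 5.
Satisfying worlds: {1, 2, 3}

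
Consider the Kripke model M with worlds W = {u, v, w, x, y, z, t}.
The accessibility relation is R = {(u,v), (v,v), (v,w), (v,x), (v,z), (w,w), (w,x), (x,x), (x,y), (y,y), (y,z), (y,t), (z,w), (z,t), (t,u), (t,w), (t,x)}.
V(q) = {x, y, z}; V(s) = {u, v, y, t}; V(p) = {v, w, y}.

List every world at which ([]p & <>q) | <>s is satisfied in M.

u, v, x, y, z, t

Recall that []ψ holds at a world iff ψ holds at every accessible world, and <>ψ holds iff ψ holds at some accessible world.
Let φ = ([]p & <>q) | <>s. Evaluate φ at each world:
  u (successors {v}): φ is true.
  v (successors {v, w, x, z}): φ is true.
  w (successors {w, x}): φ is false.
  x (successors {x, y}): φ is true.
  y (successors {y, z, t}): φ is true.
  z (successors {w, t}): φ is true.
  t (successors {u, w, x}): φ is true.
For instance, at x:
  At x: []p & <>q is false, <>s is true, so ([]p & <>q) | <>s is true.
    At x: []p is false, <>q is true, so []p & <>q is false.
      At x: []p requires p at every successor {x, y}.
        p fails at x, so []p is false at x.
      At x: <>q requires q at some successor in {x, y}.
        q holds at x, so <>q is true at x.
    At x: <>s requires s at some successor in {x, y}.
      s holds at y, so <>s is true at x.
Satisfying worlds: {u, v, x, y, z, t}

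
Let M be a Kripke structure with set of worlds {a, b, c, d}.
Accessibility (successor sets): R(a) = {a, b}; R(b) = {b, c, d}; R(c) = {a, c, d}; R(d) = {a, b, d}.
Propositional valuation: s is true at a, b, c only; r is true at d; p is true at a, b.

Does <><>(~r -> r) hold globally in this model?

Let φ = <><>(~r -> r). Evaluate φ at each world:
  a (successors {a, b}): φ is true.
  b (successors {b, c, d}): φ is true.
  c (successors {a, c, d}): φ is true.
  d (successors {a, b, d}): φ is true.
For instance, at c:
  At c: <><>(~r -> r) requires <>(~r -> r) at some successor in {a, c, d}.
    <>(~r -> r) holds at c, so <><>(~r -> r) is true at c.
      At c: <>(~r -> r) requires ~r -> r at some successor in {a, c, d}.
        ~r -> r holds at d, so <>(~r -> r) is true at c.

Yes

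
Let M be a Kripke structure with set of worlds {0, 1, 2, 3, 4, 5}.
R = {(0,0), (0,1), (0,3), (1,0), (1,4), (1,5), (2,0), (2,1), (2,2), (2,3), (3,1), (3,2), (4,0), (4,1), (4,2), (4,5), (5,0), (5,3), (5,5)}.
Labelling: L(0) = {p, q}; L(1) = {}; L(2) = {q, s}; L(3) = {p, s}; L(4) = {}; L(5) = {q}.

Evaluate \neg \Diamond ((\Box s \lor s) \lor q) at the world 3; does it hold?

No

Recall that \Box ψ holds at a world iff ψ holds at every accessible world, and \Diamond ψ holds iff ψ holds at some accessible world.
At 3: \Diamond ((\Box s \lor s) \lor q) is true, so \neg \Diamond ((\Box s \lor s) \lor q) is false.
  At 3: \Diamond ((\Box s \lor s) \lor q) requires (\Box s \lor s) \lor q at some successor in {1, 2}.
    (\Box s \lor s) \lor q holds at 2, so \Diamond ((\Box s \lor s) \lor q) is true at 3.
      At 2: \Box s \lor s is true, q is true, so (\Box s \lor s) \lor q is true.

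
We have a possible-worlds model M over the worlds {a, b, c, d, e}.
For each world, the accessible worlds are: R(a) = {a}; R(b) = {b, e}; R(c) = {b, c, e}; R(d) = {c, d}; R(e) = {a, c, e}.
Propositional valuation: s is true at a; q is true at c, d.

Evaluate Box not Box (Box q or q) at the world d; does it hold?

No

At d: Box not Box (Box q or q) requires not Box (Box q or q) at every successor {c, d}.
  not Box (Box q or q) fails at d, so Box not Box (Box q or q) is false at d.
    At d: Box (Box q or q) is true, so not Box (Box q or q) is false.
      At d: Box (Box q or q) requires Box q or q at every successor {c, d}.
        At c: Box q or q is true.
        At d: Box q or q is true.
      So Box (Box q or q) is true at d.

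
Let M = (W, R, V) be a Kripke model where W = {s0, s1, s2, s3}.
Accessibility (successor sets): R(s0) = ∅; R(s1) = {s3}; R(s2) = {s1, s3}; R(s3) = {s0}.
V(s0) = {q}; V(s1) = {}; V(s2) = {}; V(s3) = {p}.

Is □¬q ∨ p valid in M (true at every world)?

Recall that □ψ holds at a world iff ψ holds at every accessible world, and ◇ψ holds iff ψ holds at some accessible world.
Let φ = □¬q ∨ p. Evaluate φ at each world:
  s0 (successors ∅): φ is true.
  s1 (successors {s3}): φ is true.
  s2 (successors {s1, s3}): φ is true.
  s3 (successors {s0}): φ is true.
For instance, at s2:
  At s2: □¬q is true, p is false, so □¬q ∨ p is true.
    At s2: □¬q requires ¬q at every successor {s1, s3}.
      At s1: ¬q is true.
      At s3: ¬q is true.
    So □¬q is true at s2.

Yes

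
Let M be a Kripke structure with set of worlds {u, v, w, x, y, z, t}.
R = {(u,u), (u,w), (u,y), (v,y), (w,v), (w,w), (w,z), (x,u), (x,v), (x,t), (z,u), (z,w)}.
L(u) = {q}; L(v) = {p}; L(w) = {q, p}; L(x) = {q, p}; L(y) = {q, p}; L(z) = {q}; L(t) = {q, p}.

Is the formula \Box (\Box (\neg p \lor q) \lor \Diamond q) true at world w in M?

Yes

At w: \Box (\Box (\neg p \lor q) \lor \Diamond q) requires \Box (\neg p \lor q) \lor \Diamond q at every successor {v, w, z}.
    At v: \Box (\neg p \lor q) is true, \Diamond q is true, so \Box (\neg p \lor q) \lor \Diamond q is true.
      At v: \Box (\neg p \lor q) requires \neg p \lor q at every successor {y}.
        At y: \neg p \lor q is true.
      So \Box (\neg p \lor q) is true at v.
      At v: \Diamond q requires q at some successor in {y}.
        q holds at y, so \Diamond q is true at v.
    At w: \Box (\neg p \lor q) is false, \Diamond q is true, so \Box (\neg p \lor q) \lor \Diamond q is true.
      At w: \Box (\neg p \lor q) requires \neg p \lor q at every successor {v, w, z}.
        \neg p \lor q fails at v, so \Box (\neg p \lor q) is false at w.
      At w: \Diamond q requires q at some successor in {v, w, z}.
        q holds at w, so \Diamond q is true at w.
    At z: \Box (\neg p \lor q) is true, \Diamond q is true, so \Box (\neg p \lor q) \lor \Diamond q is true.
      At z: \Box (\neg p \lor q) requires \neg p \lor q at every successor {u, w}.
        At u: \neg p \lor q is true.
        At w: \neg p \lor q is true.
      So \Box (\neg p \lor q) is true at z.
      At z: \Diamond q requires q at some successor in {u, w}.
        q holds at u, so \Diamond q is true at z.
So \Box (\Box (\neg p \lor q) \lor \Diamond q) is true at w.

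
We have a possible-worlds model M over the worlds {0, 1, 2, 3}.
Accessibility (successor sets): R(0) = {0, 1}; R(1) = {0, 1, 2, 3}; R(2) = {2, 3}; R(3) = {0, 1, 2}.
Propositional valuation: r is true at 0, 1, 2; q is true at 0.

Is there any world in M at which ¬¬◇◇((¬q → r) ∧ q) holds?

Let φ = ¬¬◇◇((¬q → r) ∧ q). Evaluate φ at each world:
  0 (successors {0, 1}): φ is true.
  1 (successors {0, 1, 2, 3}): φ is true.
  2 (successors {2, 3}): φ is true.
  3 (successors {0, 1, 2}): φ is true.
Detail at 0 (witness):
  At 0: ¬◇◇((¬q → r) ∧ q) is false, so ¬¬◇◇((¬q → r) ∧ q) is true.
    At 0: ◇◇((¬q → r) ∧ q) is true, so ¬◇◇((¬q → r) ∧ q) is false.
      At 0: ◇◇((¬q → r) ∧ q) requires ◇((¬q → r) ∧ q) at some successor in {0, 1}.
        ◇((¬q → r) ∧ q) holds at 0, so ◇◇((¬q → r) ∧ q) is true at 0.

Yes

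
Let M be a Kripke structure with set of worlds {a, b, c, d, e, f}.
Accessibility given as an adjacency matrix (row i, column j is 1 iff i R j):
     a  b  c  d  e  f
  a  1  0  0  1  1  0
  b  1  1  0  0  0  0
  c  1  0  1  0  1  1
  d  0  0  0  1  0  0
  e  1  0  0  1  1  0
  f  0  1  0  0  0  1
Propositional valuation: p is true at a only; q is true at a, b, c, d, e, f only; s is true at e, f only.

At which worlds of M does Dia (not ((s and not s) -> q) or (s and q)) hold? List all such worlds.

Let φ = Dia (not ((s and not s) -> q) or (s and q)). Evaluate φ at each world:
  a (successors {a, d, e}): φ is true.
  b (successors {a, b}): φ is false.
  c (successors {a, c, e, f}): φ is true.
  d (successors {d}): φ is false.
  e (successors {a, d, e}): φ is true.
  f (successors {b, f}): φ is true.
For instance, at c:
  At c: Dia (not ((s and not s) -> q) or (s and q)) requires not ((s and not s) -> q) or (s and q) at some successor in {a, c, e, f}.
    not ((s and not s) -> q) or (s and q) holds at e, so Dia (not ((s and not s) -> q) or (s and q)) is true at c.
Satisfying worlds: {a, c, e, f}

a, c, e, f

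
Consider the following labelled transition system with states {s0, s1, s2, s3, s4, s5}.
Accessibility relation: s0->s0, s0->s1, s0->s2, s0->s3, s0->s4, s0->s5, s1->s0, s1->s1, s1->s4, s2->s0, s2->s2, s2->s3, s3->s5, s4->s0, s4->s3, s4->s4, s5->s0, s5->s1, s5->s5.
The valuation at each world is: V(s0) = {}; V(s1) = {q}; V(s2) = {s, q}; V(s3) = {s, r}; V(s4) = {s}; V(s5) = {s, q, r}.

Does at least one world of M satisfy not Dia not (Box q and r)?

No

Let φ = not Dia not (Box q and r). Evaluate φ at each world:
  s0 (successors {s0, s1, s2, s3, s4, s5}): φ is false.
  s1 (successors {s0, s1, s4}): φ is false.
  s2 (successors {s0, s2, s3}): φ is false.
  s3 (successors {s5}): φ is false.
  s4 (successors {s0, s3, s4}): φ is false.
  s5 (successors {s0, s1, s5}): φ is false.
For instance, at s4:
  At s4: Dia not (Box q and r) is true, so not Dia not (Box q and r) is false.
    At s4: Dia not (Box q and r) requires not (Box q and r) at some successor in {s0, s3, s4}.
      not (Box q and r) holds at s0, so Dia not (Box q and r) is true at s4.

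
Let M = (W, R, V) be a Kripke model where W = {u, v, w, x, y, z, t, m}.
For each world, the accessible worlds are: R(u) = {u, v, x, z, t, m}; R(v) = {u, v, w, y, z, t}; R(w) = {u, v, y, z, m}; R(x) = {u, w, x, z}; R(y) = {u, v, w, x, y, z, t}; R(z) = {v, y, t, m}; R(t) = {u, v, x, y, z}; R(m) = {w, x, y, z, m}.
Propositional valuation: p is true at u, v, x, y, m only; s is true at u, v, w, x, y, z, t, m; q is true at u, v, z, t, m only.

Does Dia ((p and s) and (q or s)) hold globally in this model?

Yes

Recall that Dia ψ holds at a world iff ψ holds at some accessible world.
Let φ = Dia ((p and s) and (q or s)). Evaluate φ at each world:
  u (successors {u, v, x, z, t, m}): φ is true.
  v (successors {u, v, w, y, z, t}): φ is true.
  w (successors {u, v, y, z, m}): φ is true.
  x (successors {u, w, x, z}): φ is true.
  y (successors {u, v, w, x, y, z, t}): φ is true.
  z (successors {v, y, t, m}): φ is true.
  t (successors {u, v, x, y, z}): φ is true.
  m (successors {w, x, y, z, m}): φ is true.
For instance, at y:
  At y: Dia ((p and s) and (q or s)) requires (p and s) and (q or s) at some successor in {u, v, w, x, y, z, t}.
    (p and s) and (q or s) holds at u, so Dia ((p and s) and (q or s)) is true at y.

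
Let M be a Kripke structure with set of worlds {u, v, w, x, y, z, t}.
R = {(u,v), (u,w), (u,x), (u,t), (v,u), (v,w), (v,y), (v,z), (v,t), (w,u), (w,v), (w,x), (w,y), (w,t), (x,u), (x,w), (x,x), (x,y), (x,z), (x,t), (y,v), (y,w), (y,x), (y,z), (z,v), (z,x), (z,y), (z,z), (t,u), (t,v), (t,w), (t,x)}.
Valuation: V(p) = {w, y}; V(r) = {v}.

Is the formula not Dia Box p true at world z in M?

Yes

Recall that Box ψ holds at a world iff ψ holds at every accessible world, and Dia ψ holds iff ψ holds at some accessible world.
At z: Dia Box p is false, so not Dia Box p is true.
  At z: Dia Box p requires Box p at some successor in {v, x, y, z}.
    At v: Box p is false.
    At x: Box p is false.
    At y: Box p is false.
    At z: Box p is false.
  So Dia Box p is false at z.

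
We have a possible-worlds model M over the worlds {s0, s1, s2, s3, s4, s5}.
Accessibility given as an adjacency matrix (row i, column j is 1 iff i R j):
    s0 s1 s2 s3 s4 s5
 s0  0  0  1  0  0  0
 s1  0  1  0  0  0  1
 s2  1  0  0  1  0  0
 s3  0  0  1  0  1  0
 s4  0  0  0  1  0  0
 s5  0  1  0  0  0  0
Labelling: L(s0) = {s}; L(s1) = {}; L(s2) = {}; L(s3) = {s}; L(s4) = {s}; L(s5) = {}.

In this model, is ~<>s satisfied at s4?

No

Recall that <>ψ holds at a world iff ψ holds at some accessible world.
At s4: <>s is true, so ~<>s is false.
  At s4: <>s requires s at some successor in {s3}.
    s holds at s3, so <>s is true at s4.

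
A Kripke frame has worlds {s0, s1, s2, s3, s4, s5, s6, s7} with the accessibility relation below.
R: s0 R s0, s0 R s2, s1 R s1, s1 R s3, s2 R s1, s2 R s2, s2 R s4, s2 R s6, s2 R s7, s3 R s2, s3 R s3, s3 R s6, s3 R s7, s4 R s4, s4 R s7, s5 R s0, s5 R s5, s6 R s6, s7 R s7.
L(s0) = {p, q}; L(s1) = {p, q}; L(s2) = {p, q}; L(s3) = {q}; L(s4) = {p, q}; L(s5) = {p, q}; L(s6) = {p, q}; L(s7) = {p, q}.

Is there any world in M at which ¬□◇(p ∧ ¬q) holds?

Let φ = ¬□◇(p ∧ ¬q). Evaluate φ at each world:
  s0 (successors {s0, s2}): φ is true.
  s1 (successors {s1, s3}): φ is true.
  s2 (successors {s1, s2, s4, s6, s7}): φ is true.
  s3 (successors {s2, s3, s6, s7}): φ is true.
  s4 (successors {s4, s7}): φ is true.
  s5 (successors {s0, s5}): φ is true.
  s6 (successors {s6}): φ is true.
  s7 (successors {s7}): φ is true.
Detail at s0 (witness):
  At s0: □◇(p ∧ ¬q) is false, so ¬□◇(p ∧ ¬q) is true.
    At s0: □◇(p ∧ ¬q) requires ◇(p ∧ ¬q) at every successor {s0, s2}.
      ◇(p ∧ ¬q) fails at s0, so □◇(p ∧ ¬q) is false at s0.

Yes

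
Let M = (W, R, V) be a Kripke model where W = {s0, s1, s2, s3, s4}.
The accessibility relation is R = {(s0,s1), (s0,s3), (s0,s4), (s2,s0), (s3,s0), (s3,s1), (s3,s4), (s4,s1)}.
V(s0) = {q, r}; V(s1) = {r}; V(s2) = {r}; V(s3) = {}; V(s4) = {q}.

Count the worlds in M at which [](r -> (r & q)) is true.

2

Let φ = [](r -> (r & q)). Evaluate φ at each world:
  s0 (successors {s1, s3, s4}): φ is false.
  s1 (successors ∅): φ is true.
  s2 (successors {s0}): φ is true.
  s3 (successors {s0, s1, s4}): φ is false.
  s4 (successors {s1}): φ is false.
For instance, at s0:
  At s0: [](r -> (r & q)) requires r -> (r & q) at every successor {s1, s3, s4}.
    r -> (r & q) fails at s1, so [](r -> (r & q)) is false at s0.
Satisfying worlds: {s1, s2}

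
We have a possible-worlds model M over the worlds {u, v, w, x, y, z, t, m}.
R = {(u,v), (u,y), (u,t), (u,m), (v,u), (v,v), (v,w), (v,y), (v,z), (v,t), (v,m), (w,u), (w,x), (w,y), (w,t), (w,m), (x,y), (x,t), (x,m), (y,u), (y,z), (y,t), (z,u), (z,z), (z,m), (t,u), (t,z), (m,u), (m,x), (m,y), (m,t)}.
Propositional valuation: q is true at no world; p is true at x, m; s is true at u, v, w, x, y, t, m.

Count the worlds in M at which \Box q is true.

0

Let φ = \Box q. Evaluate φ at each world:
  u (successors {v, y, t, m}): φ is false.
  v (successors {u, v, w, y, z, t, m}): φ is false.
  w (successors {u, x, y, t, m}): φ is false.
  x (successors {y, t, m}): φ is false.
  y (successors {u, z, t}): φ is false.
  z (successors {u, z, m}): φ is false.
  t (successors {u, z}): φ is false.
  m (successors {u, x, y, t}): φ is false.
For instance, at x:
  At x: \Box q requires q at every successor {y, t, m}.
    q fails at y, so \Box q is false at x.
Satisfying worlds: none.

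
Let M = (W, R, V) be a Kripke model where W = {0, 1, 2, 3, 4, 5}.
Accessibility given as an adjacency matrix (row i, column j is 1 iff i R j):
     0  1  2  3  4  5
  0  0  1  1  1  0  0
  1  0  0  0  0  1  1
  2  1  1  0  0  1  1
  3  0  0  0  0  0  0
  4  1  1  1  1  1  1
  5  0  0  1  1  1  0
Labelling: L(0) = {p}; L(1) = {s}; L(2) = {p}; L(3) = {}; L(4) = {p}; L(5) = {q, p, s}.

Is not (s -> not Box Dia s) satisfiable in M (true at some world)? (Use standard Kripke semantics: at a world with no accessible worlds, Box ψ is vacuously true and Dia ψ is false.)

Recall that Box ψ holds at a world iff ψ holds at every accessible world, and Dia ψ holds iff ψ holds at some accessible world.
Let φ = not (s -> not Box Dia s). Evaluate φ at each world:
  0 (successors {1, 2, 3}): φ is false.
  1 (successors {4, 5}): φ is false.
  2 (successors {0, 1, 4, 5}): φ is false.
  3 (successors ∅): φ is false.
  4 (successors {0, 1, 2, 3, 4, 5}): φ is false.
  5 (successors {2, 3, 4}): φ is false.
For instance, at 1:
  At 1: s -> not Box Dia s is true, so not (s -> not Box Dia s) is false.
    At 1: s is true, not Box Dia s is true, so s -> not Box Dia s is true.
      At 1: Box Dia s is false, so not Box Dia s is true.

No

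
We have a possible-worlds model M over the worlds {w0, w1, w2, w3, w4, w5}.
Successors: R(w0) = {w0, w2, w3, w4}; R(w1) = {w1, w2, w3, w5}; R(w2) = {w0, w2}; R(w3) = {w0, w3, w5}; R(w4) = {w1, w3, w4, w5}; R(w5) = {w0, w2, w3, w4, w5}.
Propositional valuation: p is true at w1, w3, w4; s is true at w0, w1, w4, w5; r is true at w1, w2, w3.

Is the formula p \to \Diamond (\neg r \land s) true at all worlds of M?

Let φ = p \to \Diamond (\neg r \land s). Evaluate φ at each world:
  w0 (successors {w0, w2, w3, w4}): φ is true.
  w1 (successors {w1, w2, w3, w5}): φ is true.
  w2 (successors {w0, w2}): φ is true.
  w3 (successors {w0, w3, w5}): φ is true.
  w4 (successors {w1, w3, w4, w5}): φ is true.
  w5 (successors {w0, w2, w3, w4, w5}): φ is true.
For instance, at w3:
  At w3: p is true, \Diamond (\neg r \land s) is true, so p \to \Diamond (\neg r \land s) is true.
    At w3: \Diamond (\neg r \land s) requires \neg r \land s at some successor in {w0, w3, w5}.
      \neg r \land s holds at w0, so \Diamond (\neg r \land s) is true at w3.

Yes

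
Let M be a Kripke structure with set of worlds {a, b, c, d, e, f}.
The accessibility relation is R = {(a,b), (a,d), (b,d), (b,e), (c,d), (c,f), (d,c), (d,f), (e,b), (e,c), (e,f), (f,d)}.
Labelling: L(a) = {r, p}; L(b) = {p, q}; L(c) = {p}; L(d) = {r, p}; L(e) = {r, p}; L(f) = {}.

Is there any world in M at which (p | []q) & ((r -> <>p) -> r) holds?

Yes

Recall that []ψ holds at a world iff ψ holds at every accessible world, and <>ψ holds iff ψ holds at some accessible world.
Let φ = (p | []q) & ((r -> <>p) -> r). Evaluate φ at each world:
  a (successors {b, d}): φ is true.
  b (successors {d, e}): φ is false.
  c (successors {d, f}): φ is false.
  d (successors {c, f}): φ is true.
  e (successors {b, c, f}): φ is true.
  f (successors {d}): φ is false.
Detail at a (witness):
  At a: p | []q is true, (r -> <>p) -> r is true, so (p | []q) & ((r -> <>p) -> r) is true.
    At a: p is true, []q is false, so p | []q is true.
      At a: []q requires q at every successor {b, d}.
        q fails at d, so []q is false at a.
    At a: r -> <>p is true, r is true, so (r -> <>p) -> r is true.
      At a: r is true, <>p is true, so r -> <>p is true.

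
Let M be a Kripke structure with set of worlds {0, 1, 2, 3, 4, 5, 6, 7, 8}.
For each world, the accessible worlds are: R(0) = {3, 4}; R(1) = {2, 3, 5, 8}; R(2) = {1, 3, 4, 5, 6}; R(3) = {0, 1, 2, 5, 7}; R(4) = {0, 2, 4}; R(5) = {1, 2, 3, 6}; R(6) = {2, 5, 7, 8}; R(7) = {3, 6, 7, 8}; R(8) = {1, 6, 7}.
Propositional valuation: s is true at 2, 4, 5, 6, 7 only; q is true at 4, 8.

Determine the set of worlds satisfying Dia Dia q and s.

2, 4, 5, 6, 7

Let φ = Dia Dia q and s. Evaluate φ at each world:
  0 (successors {3, 4}): φ is false.
  1 (successors {2, 3, 5, 8}): φ is false.
  2 (successors {1, 3, 4, 5, 6}): φ is true.
  3 (successors {0, 1, 2, 5, 7}): φ is false.
  4 (successors {0, 2, 4}): φ is true.
  5 (successors {1, 2, 3, 6}): φ is true.
  6 (successors {2, 5, 7, 8}): φ is true.
  7 (successors {3, 6, 7, 8}): φ is true.
  8 (successors {1, 6, 7}): φ is false.
For instance, at 7:
  At 7: Dia Dia q is true, s is true, so Dia Dia q and s is true.
    At 7: Dia Dia q requires Dia q at some successor in {3, 6, 7, 8}.
      Dia q holds at 6, so Dia Dia q is true at 7.
Satisfying worlds: {2, 4, 5, 6, 7}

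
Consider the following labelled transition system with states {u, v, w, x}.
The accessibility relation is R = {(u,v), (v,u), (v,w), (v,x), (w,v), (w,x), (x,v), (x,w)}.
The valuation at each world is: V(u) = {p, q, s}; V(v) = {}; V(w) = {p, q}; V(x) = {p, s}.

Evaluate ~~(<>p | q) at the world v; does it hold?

Yes

At v: ~(<>p | q) is false, so ~~(<>p | q) is true.
  At v: <>p | q is true, so ~(<>p | q) is false.
    At v: <>p is true, q is false, so <>p | q is true.
      At v: <>p requires p at some successor in {u, w, x}.
        p holds at u, so <>p is true at v.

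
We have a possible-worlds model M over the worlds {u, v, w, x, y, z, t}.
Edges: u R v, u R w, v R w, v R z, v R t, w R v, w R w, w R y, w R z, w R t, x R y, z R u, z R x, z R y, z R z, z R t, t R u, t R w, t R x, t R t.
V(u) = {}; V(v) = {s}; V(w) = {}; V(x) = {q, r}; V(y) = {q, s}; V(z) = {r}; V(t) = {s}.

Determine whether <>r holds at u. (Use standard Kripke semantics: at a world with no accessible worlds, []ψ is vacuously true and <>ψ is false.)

No

At u: <>r requires r at some successor in {v, w}.
  At v: r is false.
  At w: r is false.
So <>r is false at u.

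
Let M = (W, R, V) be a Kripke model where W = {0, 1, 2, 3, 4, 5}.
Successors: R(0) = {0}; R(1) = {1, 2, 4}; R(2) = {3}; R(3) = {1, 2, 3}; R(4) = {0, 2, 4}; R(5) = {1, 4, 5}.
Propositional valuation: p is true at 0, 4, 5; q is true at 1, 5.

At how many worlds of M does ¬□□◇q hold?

Recall that □ψ holds at a world iff ψ holds at every accessible world, and ◇ψ holds iff ψ holds at some accessible world.
Let φ = ¬□□◇q. Evaluate φ at each world:
  0 (successors {0}): φ is true.
  1 (successors {1, 2, 4}): φ is true.
  2 (successors {3}): φ is true.
  3 (successors {1, 2, 3}): φ is true.
  4 (successors {0, 2, 4}): φ is true.
  5 (successors {1, 4, 5}): φ is true.
For instance, at 2:
  At 2: □□◇q is false, so ¬□□◇q is true.
    At 2: □□◇q requires □◇q at every successor {3}.
      □◇q fails at 3, so □□◇q is false at 2.
Satisfying worlds: {0, 1, 2, 3, 4, 5}

6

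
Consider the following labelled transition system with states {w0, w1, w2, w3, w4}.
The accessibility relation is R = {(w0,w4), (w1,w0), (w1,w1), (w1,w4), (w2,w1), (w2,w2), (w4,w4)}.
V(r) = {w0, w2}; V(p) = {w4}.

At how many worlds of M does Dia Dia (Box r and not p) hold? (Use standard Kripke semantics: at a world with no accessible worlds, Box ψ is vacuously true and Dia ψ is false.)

0

Let φ = Dia Dia (Box r and not p). Evaluate φ at each world:
  w0 (successors {w4}): φ is false.
  w1 (successors {w0, w1, w4}): φ is false.
  w2 (successors {w1, w2}): φ is false.
  w3 (successors ∅): φ is false.
  w4 (successors {w4}): φ is false.
For instance, at w4:
  At w4: Dia Dia (Box r and not p) requires Dia (Box r and not p) at some successor in {w4}.
    At w4: Dia (Box r and not p) is false.
  So Dia Dia (Box r and not p) is false at w4.
Satisfying worlds: none.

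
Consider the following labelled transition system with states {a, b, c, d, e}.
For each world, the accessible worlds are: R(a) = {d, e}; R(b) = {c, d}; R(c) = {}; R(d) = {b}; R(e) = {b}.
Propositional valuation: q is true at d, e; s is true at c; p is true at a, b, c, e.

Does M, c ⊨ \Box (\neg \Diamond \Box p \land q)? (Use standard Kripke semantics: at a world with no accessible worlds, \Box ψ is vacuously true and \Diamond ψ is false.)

Yes

At c: no accessible worlds, so \Box (\neg \Diamond \Box p \land q) holds vacuously.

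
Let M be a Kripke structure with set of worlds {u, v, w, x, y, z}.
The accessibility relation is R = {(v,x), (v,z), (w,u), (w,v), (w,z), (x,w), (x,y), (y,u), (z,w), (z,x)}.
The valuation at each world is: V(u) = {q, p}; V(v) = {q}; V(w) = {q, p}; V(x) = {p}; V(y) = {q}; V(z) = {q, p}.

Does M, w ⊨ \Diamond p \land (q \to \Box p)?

At w: \Diamond p is true, q \to \Box p is false, so \Diamond p \land (q \to \Box p) is false.
  At w: \Diamond p requires p at some successor in {u, v, z}.
    p holds at u, so \Diamond p is true at w.
  At w: q is true, \Box p is false, so q \to \Box p is false.
    At w: \Box p requires p at every successor {u, v, z}.
      p fails at v, so \Box p is false at w.

No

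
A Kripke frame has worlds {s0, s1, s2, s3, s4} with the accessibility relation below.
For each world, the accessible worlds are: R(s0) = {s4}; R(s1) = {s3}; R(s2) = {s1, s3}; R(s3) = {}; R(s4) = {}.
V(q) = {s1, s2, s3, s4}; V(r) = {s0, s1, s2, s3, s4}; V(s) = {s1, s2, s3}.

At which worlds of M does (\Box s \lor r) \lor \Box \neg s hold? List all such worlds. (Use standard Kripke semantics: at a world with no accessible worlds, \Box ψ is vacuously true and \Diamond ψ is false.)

Recall that \Box ψ holds at a world iff ψ holds at every accessible world, and \Diamond ψ holds iff ψ holds at some accessible world.
Let φ = (\Box s \lor r) \lor \Box \neg s. Evaluate φ at each world:
  s0 (successors {s4}): φ is true.
  s1 (successors {s3}): φ is true.
  s2 (successors {s1, s3}): φ is true.
  s3 (successors ∅): φ is true.
  s4 (successors ∅): φ is true.
For instance, at s0:
  At s0: \Box s \lor r is true, \Box \neg s is true, so (\Box s \lor r) \lor \Box \neg s is true.
    At s0: \Box s is false, r is true, so \Box s \lor r is true.
      At s0: \Box s requires s at every successor {s4}.
        s fails at s4, so \Box s is false at s0.
    At s0: \Box \neg s requires \neg s at every successor {s4}.
      At s4: \neg s is true.
    So \Box \neg s is true at s0.
Satisfying worlds: {s0, s1, s2, s3, s4}

s0, s1, s2, s3, s4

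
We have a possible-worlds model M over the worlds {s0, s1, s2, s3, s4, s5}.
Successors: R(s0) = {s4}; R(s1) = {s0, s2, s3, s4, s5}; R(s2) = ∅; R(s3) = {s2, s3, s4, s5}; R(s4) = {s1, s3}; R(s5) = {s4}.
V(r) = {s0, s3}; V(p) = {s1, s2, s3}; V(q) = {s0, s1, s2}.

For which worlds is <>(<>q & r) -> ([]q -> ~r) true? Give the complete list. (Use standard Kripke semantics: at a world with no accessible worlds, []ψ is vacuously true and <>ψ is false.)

Let φ = <>(<>q & r) -> ([]q -> ~r). Evaluate φ at each world:
  s0 (successors {s4}): φ is true.
  s1 (successors {s0, s2, s3, s4, s5}): φ is true.
  s2 (successors ∅): φ is true.
  s3 (successors {s2, s3, s4, s5}): φ is true.
  s4 (successors {s1, s3}): φ is true.
  s5 (successors {s4}): φ is true.
For instance, at s1:
  At s1: <>(<>q & r) is true, []q -> ~r is true, so <>(<>q & r) -> ([]q -> ~r) is true.
    At s1: <>(<>q & r) requires <>q & r at some successor in {s0, s2, s3, s4, s5}.
      <>q & r holds at s3, so <>(<>q & r) is true at s1.
    At s1: []q is false, ~r is true, so []q -> ~r is true.
      At s1: []q requires q at every successor {s0, s2, s3, s4, s5}.
        q fails at s3, so []q is false at s1.
Satisfying worlds: {s0, s1, s2, s3, s4, s5}

s0, s1, s2, s3, s4, s5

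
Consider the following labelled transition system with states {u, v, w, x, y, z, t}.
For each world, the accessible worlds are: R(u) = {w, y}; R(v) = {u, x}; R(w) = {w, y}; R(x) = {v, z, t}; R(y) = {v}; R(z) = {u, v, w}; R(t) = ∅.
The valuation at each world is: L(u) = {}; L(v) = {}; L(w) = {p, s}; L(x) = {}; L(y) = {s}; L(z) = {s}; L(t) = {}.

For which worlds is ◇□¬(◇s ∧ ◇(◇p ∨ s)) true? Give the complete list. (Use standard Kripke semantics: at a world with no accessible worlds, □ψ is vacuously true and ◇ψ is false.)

u, w, x

Let φ = ◇□¬(◇s ∧ ◇(◇p ∨ s)). Evaluate φ at each world:
  u (successors {w, y}): φ is true.
  v (successors {u, x}): φ is false.
  w (successors {w, y}): φ is true.
  x (successors {v, z, t}): φ is true.
  y (successors {v}): φ is false.
  z (successors {u, v, w}): φ is false.
  t (successors ∅): φ is false.
For instance, at z:
  At z: ◇□¬(◇s ∧ ◇(◇p ∨ s)) requires □¬(◇s ∧ ◇(◇p ∨ s)) at some successor in {u, v, w}.
    At u: □¬(◇s ∧ ◇(◇p ∨ s)) is false.
    At v: □¬(◇s ∧ ◇(◇p ∨ s)) is false.
    At w: □¬(◇s ∧ ◇(◇p ∨ s)) is false.
  So ◇□¬(◇s ∧ ◇(◇p ∨ s)) is false at z.
Satisfying worlds: {u, w, x}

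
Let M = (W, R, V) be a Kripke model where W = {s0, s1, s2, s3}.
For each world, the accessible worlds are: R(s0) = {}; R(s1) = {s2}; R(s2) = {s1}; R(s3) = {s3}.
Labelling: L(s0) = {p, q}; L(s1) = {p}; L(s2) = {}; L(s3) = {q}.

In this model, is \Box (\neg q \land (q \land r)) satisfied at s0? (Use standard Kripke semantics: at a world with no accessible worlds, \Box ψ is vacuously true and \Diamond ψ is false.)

Yes

At s0: no accessible worlds, so \Box (\neg q \land (q \land r)) holds vacuously.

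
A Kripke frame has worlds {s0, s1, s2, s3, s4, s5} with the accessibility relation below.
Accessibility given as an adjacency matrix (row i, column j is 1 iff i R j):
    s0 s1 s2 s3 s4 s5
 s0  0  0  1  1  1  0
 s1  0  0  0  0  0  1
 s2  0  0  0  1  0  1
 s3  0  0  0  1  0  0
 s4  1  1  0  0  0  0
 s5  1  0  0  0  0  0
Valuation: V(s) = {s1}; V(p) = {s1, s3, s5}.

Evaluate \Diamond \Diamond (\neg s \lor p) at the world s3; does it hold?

Recall that \Diamond ψ holds at a world iff ψ holds at some accessible world.
At s3: \Diamond \Diamond (\neg s \lor p) requires \Diamond (\neg s \lor p) at some successor in {s3}.
  \Diamond (\neg s \lor p) holds at s3, so \Diamond \Diamond (\neg s \lor p) is true at s3.
    At s3: \Diamond (\neg s \lor p) requires \neg s \lor p at some successor in {s3}.
      \neg s \lor p holds at s3, so \Diamond (\neg s \lor p) is true at s3.

Yes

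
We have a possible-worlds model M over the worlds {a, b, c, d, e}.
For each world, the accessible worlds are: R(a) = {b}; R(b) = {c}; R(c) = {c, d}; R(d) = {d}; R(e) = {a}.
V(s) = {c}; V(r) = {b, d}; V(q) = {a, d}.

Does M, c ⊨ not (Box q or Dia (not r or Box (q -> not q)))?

No

At c: Box q or Dia (not r or Box (q -> not q)) is true, so not (Box q or Dia (not r or Box (q -> not q))) is false.
  At c: Box q is false, Dia (not r or Box (q -> not q)) is true, so Box q or Dia (not r or Box (q -> not q)) is true.
    At c: Box q requires q at every successor {c, d}.
      q fails at c, so Box q is false at c.
    At c: Dia (not r or Box (q -> not q)) requires not r or Box (q -> not q) at some successor in {c, d}.
      not r or Box (q -> not q) holds at c, so Dia (not r or Box (q -> not q)) is true at c.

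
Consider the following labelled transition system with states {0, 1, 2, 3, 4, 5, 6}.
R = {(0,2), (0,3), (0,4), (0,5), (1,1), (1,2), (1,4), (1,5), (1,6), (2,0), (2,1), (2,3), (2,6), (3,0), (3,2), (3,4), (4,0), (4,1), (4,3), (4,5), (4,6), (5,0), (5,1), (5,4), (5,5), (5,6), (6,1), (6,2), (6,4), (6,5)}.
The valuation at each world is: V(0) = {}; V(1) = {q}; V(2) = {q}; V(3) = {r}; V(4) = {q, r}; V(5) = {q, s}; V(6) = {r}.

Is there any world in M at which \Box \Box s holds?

Recall that \Box ψ holds at a world iff ψ holds at every accessible world, and \Diamond ψ holds iff ψ holds at some accessible world.
Let φ = \Box \Box s. Evaluate φ at each world:
  0 (successors {2, 3, 4, 5}): φ is false.
  1 (successors {1, 2, 4, 5, 6}): φ is false.
  2 (successors {0, 1, 3, 6}): φ is false.
  3 (successors {0, 2, 4}): φ is false.
  4 (successors {0, 1, 3, 5, 6}): φ is false.
  5 (successors {0, 1, 4, 5, 6}): φ is false.
  6 (successors {1, 2, 4, 5}): φ is false.
For instance, at 5:
  At 5: \Box \Box s requires \Box s at every successor {0, 1, 4, 5, 6}.
    \Box s fails at 0, so \Box \Box s is false at 5.
      At 0: \Box s requires s at every successor {2, 3, 4, 5}.
        s fails at 2, so \Box s is false at 0.

No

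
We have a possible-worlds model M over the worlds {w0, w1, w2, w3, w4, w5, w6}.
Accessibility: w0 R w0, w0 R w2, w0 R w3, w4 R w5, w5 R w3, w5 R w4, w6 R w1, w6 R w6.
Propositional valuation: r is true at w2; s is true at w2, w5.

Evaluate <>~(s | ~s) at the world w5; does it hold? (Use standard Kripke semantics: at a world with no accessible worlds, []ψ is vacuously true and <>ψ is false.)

No

At w5: <>~(s | ~s) requires ~(s | ~s) at some successor in {w3, w4}.
  At w3: ~(s | ~s) is false.
  At w4: ~(s | ~s) is false.
So <>~(s | ~s) is false at w5.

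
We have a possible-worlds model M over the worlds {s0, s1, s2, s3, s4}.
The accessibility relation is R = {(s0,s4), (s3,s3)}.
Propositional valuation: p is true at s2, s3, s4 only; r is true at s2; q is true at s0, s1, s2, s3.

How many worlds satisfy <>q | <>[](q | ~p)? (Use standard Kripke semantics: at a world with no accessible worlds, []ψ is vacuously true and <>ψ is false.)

2

Recall that []ψ holds at a world iff ψ holds at every accessible world, and <>ψ holds iff ψ holds at some accessible world.
Let φ = <>q | <>[](q | ~p). Evaluate φ at each world:
  s0 (successors {s4}): φ is true.
  s1 (successors ∅): φ is false.
  s2 (successors ∅): φ is false.
  s3 (successors {s3}): φ is true.
  s4 (successors ∅): φ is false.
For instance, at s3:
  At s3: <>q is true, <>[](q | ~p) is true, so <>q | <>[](q | ~p) is true.
    At s3: <>q requires q at some successor in {s3}.
      q holds at s3, so <>q is true at s3.
    At s3: <>[](q | ~p) requires [](q | ~p) at some successor in {s3}.
      [](q | ~p) holds at s3, so <>[](q | ~p) is true at s3.
Satisfying worlds: {s0, s3}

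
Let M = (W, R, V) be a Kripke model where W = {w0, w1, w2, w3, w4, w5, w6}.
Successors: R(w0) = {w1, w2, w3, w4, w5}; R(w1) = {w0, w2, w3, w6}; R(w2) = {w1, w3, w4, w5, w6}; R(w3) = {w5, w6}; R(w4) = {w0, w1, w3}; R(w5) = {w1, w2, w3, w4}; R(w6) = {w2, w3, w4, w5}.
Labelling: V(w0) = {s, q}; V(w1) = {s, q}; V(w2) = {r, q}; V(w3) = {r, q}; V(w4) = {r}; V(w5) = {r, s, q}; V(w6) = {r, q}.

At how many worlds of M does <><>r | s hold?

7

Let φ = <><>r | s. Evaluate φ at each world:
  w0 (successors {w1, w2, w3, w4, w5}): φ is true.
  w1 (successors {w0, w2, w3, w6}): φ is true.
  w2 (successors {w1, w3, w4, w5, w6}): φ is true.
  w3 (successors {w5, w6}): φ is true.
  w4 (successors {w0, w1, w3}): φ is true.
  w5 (successors {w1, w2, w3, w4}): φ is true.
  w6 (successors {w2, w3, w4, w5}): φ is true.
For instance, at w4:
  At w4: <><>r is true, s is false, so <><>r | s is true.
    At w4: <><>r requires <>r at some successor in {w0, w1, w3}.
      <>r holds at w0, so <><>r is true at w4.
Satisfying worlds: {w0, w1, w2, w3, w4, w5, w6}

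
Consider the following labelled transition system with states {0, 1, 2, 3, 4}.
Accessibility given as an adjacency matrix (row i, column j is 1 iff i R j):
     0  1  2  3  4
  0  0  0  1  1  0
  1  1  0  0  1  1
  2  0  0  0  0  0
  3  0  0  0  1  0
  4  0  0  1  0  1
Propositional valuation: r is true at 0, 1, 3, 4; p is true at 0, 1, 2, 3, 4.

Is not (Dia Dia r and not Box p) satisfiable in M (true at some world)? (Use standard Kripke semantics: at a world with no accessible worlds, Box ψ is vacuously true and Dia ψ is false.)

Yes

Let φ = not (Dia Dia r and not Box p). Evaluate φ at each world:
  0 (successors {2, 3}): φ is true.
  1 (successors {0, 3, 4}): φ is true.
  2 (successors ∅): φ is true.
  3 (successors {3}): φ is true.
  4 (successors {2, 4}): φ is true.
Detail at 0 (witness):
  At 0: Dia Dia r and not Box p is false, so not (Dia Dia r and not Box p) is true.
    At 0: Dia Dia r is true, not Box p is false, so Dia Dia r and not Box p is false.
      At 0: Dia Dia r requires Dia r at some successor in {2, 3}.
        Dia r holds at 3, so Dia Dia r is true at 0.
      At 0: Box p is true, so not Box p is false.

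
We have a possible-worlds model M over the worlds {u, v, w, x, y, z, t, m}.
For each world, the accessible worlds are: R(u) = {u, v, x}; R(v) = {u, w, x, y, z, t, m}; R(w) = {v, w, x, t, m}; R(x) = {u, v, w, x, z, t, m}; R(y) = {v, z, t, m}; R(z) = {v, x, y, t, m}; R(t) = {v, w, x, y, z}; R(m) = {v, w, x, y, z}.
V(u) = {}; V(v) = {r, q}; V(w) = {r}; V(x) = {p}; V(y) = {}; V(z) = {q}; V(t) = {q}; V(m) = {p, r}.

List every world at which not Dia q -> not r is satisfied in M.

Let φ = not Dia q -> not r. Evaluate φ at each world:
  u (successors {u, v, x}): φ is true.
  v (successors {u, w, x, y, z, t, m}): φ is true.
  w (successors {v, w, x, t, m}): φ is true.
  x (successors {u, v, w, x, z, t, m}): φ is true.
  y (successors {v, z, t, m}): φ is true.
  z (successors {v, x, y, t, m}): φ is true.
  t (successors {v, w, x, y, z}): φ is true.
  m (successors {v, w, x, y, z}): φ is true.
For instance, at m:
  At m: not Dia q is false, not r is false, so not Dia q -> not r is true.
    At m: Dia q is true, so not Dia q is false.
      At m: Dia q requires q at some successor in {v, w, x, y, z}.
        q holds at v, so Dia q is true at m.
Satisfying worlds: {u, v, w, x, y, z, t, m}

u, v, w, x, y, z, t, m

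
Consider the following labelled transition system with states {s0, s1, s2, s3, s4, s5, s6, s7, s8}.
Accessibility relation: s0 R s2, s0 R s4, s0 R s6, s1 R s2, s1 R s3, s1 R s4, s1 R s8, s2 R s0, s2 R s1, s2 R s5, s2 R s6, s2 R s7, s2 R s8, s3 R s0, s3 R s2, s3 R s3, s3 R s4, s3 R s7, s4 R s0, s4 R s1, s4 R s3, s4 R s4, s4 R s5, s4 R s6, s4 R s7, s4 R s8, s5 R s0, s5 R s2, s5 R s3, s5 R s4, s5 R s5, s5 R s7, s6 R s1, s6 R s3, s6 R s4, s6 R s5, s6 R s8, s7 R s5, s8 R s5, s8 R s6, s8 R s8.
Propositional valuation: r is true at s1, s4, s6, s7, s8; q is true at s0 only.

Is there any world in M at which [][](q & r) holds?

No

Let φ = [][](q & r). Evaluate φ at each world:
  s0 (successors {s2, s4, s6}): φ is false.
  s1 (successors {s2, s3, s4, s8}): φ is false.
  s2 (successors {s0, s1, s5, s6, s7, s8}): φ is false.
  s3 (successors {s0, s2, s3, s4, s7}): φ is false.
  s4 (successors {s0, s1, s3, s4, s5, s6, s7, s8}): φ is false.
  s5 (successors {s0, s2, s3, s4, s5, s7}): φ is false.
  s6 (successors {s1, s3, s4, s5, s8}): φ is false.
  s7 (successors {s5}): φ is false.
  s8 (successors {s5, s6, s8}): φ is false.
For instance, at s7:
  At s7: [][](q & r) requires [](q & r) at every successor {s5}.
    [](q & r) fails at s5, so [][](q & r) is false at s7.
      At s5: [](q & r) requires q & r at every successor {s0, s2, s3, s4, s5, s7}.
        q & r fails at s0, so [](q & r) is false at s5.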